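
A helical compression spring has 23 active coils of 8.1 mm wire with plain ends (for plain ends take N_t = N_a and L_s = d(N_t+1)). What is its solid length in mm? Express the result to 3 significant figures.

plain ends: N_t = N_a = 23
L_s = d·(N_t+1) = 8.1 × 24 = 194.4 mm

194 mm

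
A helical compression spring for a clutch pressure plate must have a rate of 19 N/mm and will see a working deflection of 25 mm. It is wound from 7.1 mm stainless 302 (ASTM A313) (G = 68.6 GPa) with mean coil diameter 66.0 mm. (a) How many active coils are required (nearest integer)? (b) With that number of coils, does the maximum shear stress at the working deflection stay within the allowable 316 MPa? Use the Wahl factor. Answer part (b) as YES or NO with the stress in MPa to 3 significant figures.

(a) 4 coils; (b) YES, τ_max = 257 MPa

N_a = Gd⁴/(8D³k) = (68.6×10³)(7.1⁴)/(8·66.0³·19) = 3.989 → N_a = 4
Actual rate k = Gd⁴/(8D³·4) = 18.949 N/mm
Working load F = kδ = 18.949·25 = 473.71 N
C = 66.0/7.1 = 9.2958; K_W = (4C−1)/(4C−4)+0.615/C = 1.1566
τ_max = K_W·8FD/(πd³) = 1.1566·222.45 = 257.27 MPa
τ_max ≤ 316 MPa → acceptable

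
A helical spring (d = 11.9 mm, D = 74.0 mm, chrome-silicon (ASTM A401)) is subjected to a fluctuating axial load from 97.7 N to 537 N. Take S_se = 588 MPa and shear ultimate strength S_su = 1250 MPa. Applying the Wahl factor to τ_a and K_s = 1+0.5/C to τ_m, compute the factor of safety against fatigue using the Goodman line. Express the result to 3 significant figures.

C = D/d = 74.0/11.9 = 6.2185; K_W = (4C−1)/(4C−4)+0.615/C = 1.2426; K_s = 1+0.5/C = 1.0804
F_a = (F_max−F_min)/2 = 219.65 N; F_m = (F_max+F_min)/2 = 317.35 N
τ_a = K_W·8F_aD/(πd³) = 1.2426 × 24.562 = 30.521 MPa
τ_m = K_s·8F_mD/(πd³) = 1.0804 × 35.487 = 38.34 MPa
Goodman: 1/n_f = τ_a/S_se + τ_m/S_su = 30.521/588 + 38.34/1250 = 0.05191 + 0.03067 = 0.082579
n_f = 1/0.082579 = 12.11

12.1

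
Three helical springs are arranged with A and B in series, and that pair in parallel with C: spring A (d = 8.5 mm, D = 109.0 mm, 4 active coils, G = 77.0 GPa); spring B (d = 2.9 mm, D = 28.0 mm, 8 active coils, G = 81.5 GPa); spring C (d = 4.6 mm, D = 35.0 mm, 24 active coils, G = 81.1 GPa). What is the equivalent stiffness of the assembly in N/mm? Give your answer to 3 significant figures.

k_A = Gd⁴/(8D³N_a) = (77.0×10³)(8.5⁴)/(8·109.0³·4) = 9.6992 N/mm
k_B = Gd⁴/(8D³N_a) = (81.5×10³)(2.9⁴)/(8·28.0³·8) = 4.1029 N/mm
k_C = Gd⁴/(8D³N_a) = (81.1×10³)(4.6⁴)/(8·35.0³·24) = 4.4111 N/mm
Springs A,B series: k_AB = 1/(1/9.6992+1/4.1029) = 2.8833 N/mm; parallel with C: k_eq = 2.8833+4.4111 = 7.2944 N/mm

7.29 N/mm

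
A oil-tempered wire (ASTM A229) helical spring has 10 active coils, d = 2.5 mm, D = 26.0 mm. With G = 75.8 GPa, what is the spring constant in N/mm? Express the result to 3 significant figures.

2.11 N/mm

k = Gd⁴/(8D³N_a) = (75.8×10³ × 2.5⁴) / (8 × 26.0³ × 10)
  = 2.96094e+06 / 1.40608e+06 = 2.1058 N/mm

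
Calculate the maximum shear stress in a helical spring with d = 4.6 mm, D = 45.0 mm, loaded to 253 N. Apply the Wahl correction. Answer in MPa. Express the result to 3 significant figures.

Spring index C = D/d = 45.0/4.6 = 9.7826
K_W = (4C−1)/(4C−4) + 0.615/C = 38.130/35.130 + 0.0629 = 1.1483
τ₀ = 8FD/(πd³) = 8·253·45.0/(π·4.6³) = 91080/305.79 = 297.85 MPa
τ_max = K·τ₀ = 1.1483 × 297.85 = 342.01 MPa

342 MPa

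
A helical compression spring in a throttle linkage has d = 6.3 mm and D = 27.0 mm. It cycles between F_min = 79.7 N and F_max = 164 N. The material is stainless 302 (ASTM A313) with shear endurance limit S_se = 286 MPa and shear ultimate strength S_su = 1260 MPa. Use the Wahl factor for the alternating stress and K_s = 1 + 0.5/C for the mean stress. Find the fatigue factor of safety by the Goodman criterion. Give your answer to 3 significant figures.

C = D/d = 27.0/6.3 = 4.2857; K_W = (4C−1)/(4C−4)+0.615/C = 1.3718; K_s = 1+0.5/C = 1.1167
F_a = (F_max−F_min)/2 = 42.15 N; F_m = (F_max+F_min)/2 = 121.85 N
τ_a = K_W·8F_aD/(πd³) = 1.3718 × 11.59 = 15.899 MPa
τ_m = K_s·8F_mD/(πd³) = 1.1167 × 33.505 = 37.414 MPa
Goodman: 1/n_f = τ_a/S_se + τ_m/S_su = 15.899/286 + 37.414/1260 = 0.05559 + 0.02969 = 0.085283
n_f = 1/0.085283 = 11.73

11.7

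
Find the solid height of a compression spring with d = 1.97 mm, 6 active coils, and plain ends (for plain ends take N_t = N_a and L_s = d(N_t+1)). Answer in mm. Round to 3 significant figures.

13.8 mm

plain ends: N_t = N_a = 6
L_s = d·(N_t+1) = 1.97 × 7 = 13.79 mm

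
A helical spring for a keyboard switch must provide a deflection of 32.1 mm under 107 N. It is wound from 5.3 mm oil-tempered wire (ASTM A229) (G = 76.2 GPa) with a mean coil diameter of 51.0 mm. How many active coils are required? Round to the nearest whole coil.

Required rate k = F/δ = 107/32.1 = 3.3333 N/mm
N_a = Gd⁴/(8D³k) = (76.2×10³ × 5.3⁴)/(8 × 51.0³ × 3.3333)
    = 6.01255e+07 / 3.53736e+06 = 17 → 17 coils

17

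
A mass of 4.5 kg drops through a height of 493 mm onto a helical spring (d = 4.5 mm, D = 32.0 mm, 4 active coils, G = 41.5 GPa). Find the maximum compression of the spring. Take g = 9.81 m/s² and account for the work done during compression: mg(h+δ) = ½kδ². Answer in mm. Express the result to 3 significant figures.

54.6 mm

k = Gd⁴/(8D³N_a) = (41.5×10³)(4.5⁴)/(8·32.0³·4) = 16.229 N/mm
W = mg = 4.5 × 9.81 = 44.145 N
½kδ² − Wδ − Wh = 0 → δ = (W + √(W² + 2kWh))/k
δ = (44.145 + √(1948.8 + 706410))/16.229 = (44.145 + 841.64)/16.229 = 54.58 mm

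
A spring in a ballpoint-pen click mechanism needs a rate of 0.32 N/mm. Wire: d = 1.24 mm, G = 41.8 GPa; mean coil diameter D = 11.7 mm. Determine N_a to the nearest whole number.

24

N_a = Gd⁴/(8D³k) = (41.8×10³ × 1.24⁴)/(8 × 11.7³ × 0.32)
    = 98824.1 / 4100.13 = 24.1 → 24 coils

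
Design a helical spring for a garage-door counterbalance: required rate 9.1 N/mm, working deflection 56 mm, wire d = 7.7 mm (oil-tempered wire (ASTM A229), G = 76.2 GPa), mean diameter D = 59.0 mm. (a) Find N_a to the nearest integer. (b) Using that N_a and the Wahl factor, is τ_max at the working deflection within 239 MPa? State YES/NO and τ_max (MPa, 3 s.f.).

(a) 18 coils; (b) YES, τ_max = 199 MPa

N_a = Gd⁴/(8D³k) = (76.2×10³)(7.7⁴)/(8·59.0³·9.1) = 17.92 → N_a = 18
Actual rate k = Gd⁴/(8D³·18) = 9.0573 N/mm
Working load F = kδ = 9.0573·56 = 507.21 N
C = 59.0/7.7 = 7.6623; K_W = (4C−1)/(4C−4)+0.615/C = 1.1928
τ_max = K_W·8FD/(πd³) = 1.1928·166.92 = 199.11 MPa
τ_max ≤ 239 MPa → acceptable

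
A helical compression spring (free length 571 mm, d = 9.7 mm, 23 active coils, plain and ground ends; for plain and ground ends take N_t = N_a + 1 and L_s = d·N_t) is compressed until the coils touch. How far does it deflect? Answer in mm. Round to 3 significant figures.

338 mm

N_t = 24; L_s = 9.7·24 = 232.8 mm
δ_solid = L₀ − L_s = 571 − 232.8 = 338.2 mm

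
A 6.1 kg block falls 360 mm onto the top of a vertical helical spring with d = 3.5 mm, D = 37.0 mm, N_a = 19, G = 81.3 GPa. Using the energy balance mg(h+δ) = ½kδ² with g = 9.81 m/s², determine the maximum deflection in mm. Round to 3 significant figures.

k = Gd⁴/(8D³N_a) = (81.3×10³)(3.5⁴)/(8·37.0³·19) = 1.5846 N/mm
W = mg = 6.1 × 9.81 = 59.841 N
½kδ² − Wδ − Wh = 0 → δ = (W + √(W² + 2kWh))/k
δ = (59.841 + √(3580.9 + 68272.4))/1.5846 = (59.841 + 268.05)/1.5846 = 206.93 mm

207 mm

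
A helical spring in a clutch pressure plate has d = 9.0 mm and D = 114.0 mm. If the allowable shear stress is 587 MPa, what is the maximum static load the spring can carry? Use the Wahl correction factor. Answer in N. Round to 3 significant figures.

1320 N

C = D/d = 114.0/9.0 = 12.6667
K_W = (4C−1)/(4C−4) + 0.615/C = 49.667/46.667 + 0.0486 = 1.1128
τ_max = K·8FD/(πd³) → F_max = τ_allow·πd³/(8DK)
F_max = 587·π·9.0³/(8·114.0·1.1128) = 1.3444e+06/1014.9 = 1324.6 N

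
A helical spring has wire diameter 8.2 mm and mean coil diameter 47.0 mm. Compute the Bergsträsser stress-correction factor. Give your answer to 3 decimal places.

1.251

C = D/d = 47.0/8.2 = 5.7317
K_B = (4C+2)/(4C−3) = 24.927/19.927 = 1.2509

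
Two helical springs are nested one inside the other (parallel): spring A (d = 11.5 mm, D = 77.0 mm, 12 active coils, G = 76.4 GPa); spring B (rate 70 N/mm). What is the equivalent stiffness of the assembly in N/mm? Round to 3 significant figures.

100 N/mm

k_A = Gd⁴/(8D³N_a) = (76.4×10³)(11.5⁴)/(8·77.0³·12) = 30.489 N/mm
Parallel: k_eq = 30.489 + 70 = 100.49 N/mm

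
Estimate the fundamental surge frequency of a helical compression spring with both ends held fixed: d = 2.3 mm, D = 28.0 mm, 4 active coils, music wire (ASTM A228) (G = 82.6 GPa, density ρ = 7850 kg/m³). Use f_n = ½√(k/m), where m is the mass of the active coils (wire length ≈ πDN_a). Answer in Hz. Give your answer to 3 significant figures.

k = Gd⁴/(8D³N_a) = (82.6×10³)(2.3⁴)/(8·28.0³·4) = 3.2905 N/mm = 3290.5 N/m
Wire length L = πDN_a = π·28.0·4 = 351.86 mm
m = ρ·(πd²/4)·L = 7850 × 4.1548×10⁻⁶ m² × 0.35186 m = 0.011476 kg
f_n = ½√(k/m) = 0.5·√(3290.5/0.011476) = 0.5·√(2.8674e+05) = 267.74 Hz

268 Hz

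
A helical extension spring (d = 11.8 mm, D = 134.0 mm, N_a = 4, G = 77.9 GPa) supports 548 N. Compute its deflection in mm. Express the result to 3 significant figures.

k = Gd⁴/(8D³N_a) = (77.9×10³)(11.8⁴)/(8·134.0³·4) = 19.616 N/mm
δ = F/k = 548 / 19.616 = 27.937 mm

27.9 mm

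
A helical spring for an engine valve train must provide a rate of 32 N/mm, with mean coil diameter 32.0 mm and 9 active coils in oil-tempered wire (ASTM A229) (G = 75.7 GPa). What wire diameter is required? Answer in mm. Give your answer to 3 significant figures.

5.62 mm

d = (8D³N_a·k / G)^(1/4) = (8·32.0³·9·32 / (75.7×10³))^0.25
  = (997.32)^0.25 = 5.6196 mm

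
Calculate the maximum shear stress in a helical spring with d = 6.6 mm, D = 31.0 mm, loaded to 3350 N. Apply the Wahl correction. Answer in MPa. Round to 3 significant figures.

Spring index C = D/d = 31.0/6.6 = 4.6970
K_W = (4C−1)/(4C−4) + 0.615/C = 17.788/14.788 + 0.1309 = 1.3338
τ₀ = 8FD/(πd³) = 8·3350·31.0/(π·6.6³) = 830800/903.2 = 919.85 MPa
τ_max = K·τ₀ = 1.3338 × 919.85 = 1226.9 MPa

1230 MPa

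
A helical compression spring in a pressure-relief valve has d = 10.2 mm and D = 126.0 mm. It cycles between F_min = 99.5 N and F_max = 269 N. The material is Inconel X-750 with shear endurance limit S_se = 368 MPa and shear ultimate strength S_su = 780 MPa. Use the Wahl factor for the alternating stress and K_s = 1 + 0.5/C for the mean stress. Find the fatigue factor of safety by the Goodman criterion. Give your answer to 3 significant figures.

C = D/d = 126.0/10.2 = 12.3529; K_W = (4C−1)/(4C−4)+0.615/C = 1.1158; K_s = 1+0.5/C = 1.0405
F_a = (F_max−F_min)/2 = 84.75 N; F_m = (F_max+F_min)/2 = 184.25 N
τ_a = K_W·8F_aD/(πd³) = 1.1158 × 25.624 = 28.593 MPa
τ_m = K_s·8F_mD/(πd³) = 1.0405 × 55.708 = 57.963 MPa
Goodman: 1/n_f = τ_a/S_se + τ_m/S_su = 28.593/368 + 57.963/780 = 0.07770 + 0.07431 = 0.15201
n_f = 1/0.15201 = 6.579

6.58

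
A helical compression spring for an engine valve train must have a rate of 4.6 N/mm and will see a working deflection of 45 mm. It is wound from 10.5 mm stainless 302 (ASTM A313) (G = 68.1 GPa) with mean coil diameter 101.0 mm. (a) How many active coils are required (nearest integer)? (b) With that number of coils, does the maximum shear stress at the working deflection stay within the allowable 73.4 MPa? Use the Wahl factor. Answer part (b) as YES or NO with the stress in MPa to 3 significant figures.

N_a = Gd⁴/(8D³k) = (68.1×10³)(10.5⁴)/(8·101.0³·4.6) = 21.83 → N_a = 22
Actual rate k = Gd⁴/(8D³·22) = 4.5649 N/mm
Working load F = kδ = 4.5649·45 = 205.42 N
C = 101.0/10.5 = 9.6190; K_W = (4C−1)/(4C−4)+0.615/C = 1.1510
τ_max = K_W·8FD/(πd³) = 1.1510·45.639 = 52.528 MPa
τ_max ≤ 73.4 MPa → acceptable

(a) 22 coils; (b) YES, τ_max = 52.5 MPa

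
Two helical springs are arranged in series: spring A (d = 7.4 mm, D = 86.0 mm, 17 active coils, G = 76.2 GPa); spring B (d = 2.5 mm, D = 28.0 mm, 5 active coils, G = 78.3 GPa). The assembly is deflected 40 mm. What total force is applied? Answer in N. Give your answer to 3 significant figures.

k_A = Gd⁴/(8D³N_a) = (76.2×10³)(7.4⁴)/(8·86.0³·17) = 2.6415 N/mm
k_B = Gd⁴/(8D³N_a) = (78.3×10³)(2.5⁴)/(8·28.0³·5) = 3.4833 N/mm
Series: 1/k_eq = 1/2.6415 + 1/3.4833 = 0.66566; k_eq = 1.5023 N/mm
F = k_eq·δ = 1.5023·40 = 60.091 N

60.1 N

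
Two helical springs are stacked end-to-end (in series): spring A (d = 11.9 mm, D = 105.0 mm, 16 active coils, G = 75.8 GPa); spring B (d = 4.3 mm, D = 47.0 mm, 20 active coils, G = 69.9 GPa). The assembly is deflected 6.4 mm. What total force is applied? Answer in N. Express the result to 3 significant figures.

8.07 N

k_A = Gd⁴/(8D³N_a) = (75.8×10³)(11.9⁴)/(8·105.0³·16) = 10.258 N/mm
k_B = Gd⁴/(8D³N_a) = (69.9×10³)(4.3⁴)/(8·47.0³·20) = 1.4386 N/mm
Series: 1/k_eq = 1/10.258 + 1/1.4386 = 0.79261; k_eq = 1.2617 N/mm
F = k_eq·δ = 1.2617·6.4 = 8.0746 N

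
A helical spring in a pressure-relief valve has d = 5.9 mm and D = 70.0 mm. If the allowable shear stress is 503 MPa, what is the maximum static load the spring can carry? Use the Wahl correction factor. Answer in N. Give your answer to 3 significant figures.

517 N

C = D/d = 70.0/5.9 = 11.8644
K_W = (4C−1)/(4C−4) + 0.615/C = 46.458/43.458 + 0.0518 = 1.1209
τ_max = K·8FD/(πd³) → F_max = τ_allow·πd³/(8DK)
F_max = 503·π·5.9³/(8·70.0·1.1209) = 3.2454e+05/627.69 = 517.05 N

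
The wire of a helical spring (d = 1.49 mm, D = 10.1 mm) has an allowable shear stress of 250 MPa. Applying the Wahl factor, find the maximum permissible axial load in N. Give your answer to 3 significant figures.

26.3 N

C = D/d = 10.1/1.49 = 6.7785
K_W = (4C−1)/(4C−4) + 0.615/C = 26.114/23.114 + 0.0907 = 1.2205
τ_max = K·8FD/(πd³) → F_max = τ_allow·πd³/(8DK)
F_max = 250·π·1.49³/(8·10.1·1.2205) = 2598.1/98.618 = 26.345 N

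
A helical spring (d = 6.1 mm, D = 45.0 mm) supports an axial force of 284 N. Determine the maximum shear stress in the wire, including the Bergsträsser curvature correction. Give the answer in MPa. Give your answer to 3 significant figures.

Spring index C = D/d = 45.0/6.1 = 7.3770
K_B = (4C+2)/(4C−3) = 31.508/26.508 = 1.1886
τ₀ = 8FD/(πd³) = 8·284·45.0/(π·6.1³) = 102240/713.08 = 143.38 MPa
τ_max = K·τ₀ = 1.1886 × 143.38 = 170.42 MPa

170 MPa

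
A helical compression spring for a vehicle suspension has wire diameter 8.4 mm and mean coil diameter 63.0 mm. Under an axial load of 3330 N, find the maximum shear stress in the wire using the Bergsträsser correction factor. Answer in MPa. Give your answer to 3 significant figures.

Spring index C = D/d = 63.0/8.4 = 7.5000
K_B = (4C+2)/(4C−3) = 32.000/27.000 = 1.1852
τ₀ = 8FD/(πd³) = 8·3330·63.0/(π·8.4³) = 1.67832e+06/1862 = 901.34 MPa
τ_max = K·τ₀ = 1.1852 × 901.34 = 1068.3 MPa

1070 MPa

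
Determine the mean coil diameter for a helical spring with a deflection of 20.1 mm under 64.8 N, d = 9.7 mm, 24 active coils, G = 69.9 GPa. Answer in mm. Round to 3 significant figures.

Required rate k = F/δ = 64.8/20.1 = 3.2239 N/mm
D = (Gd⁴/(8N_a·k))^(1/3) = (69.9×10³·9.7⁴/(8·24·3.2239))^(1/3)
  = (999733)^(1/3) = 99.9911 mm

100 mm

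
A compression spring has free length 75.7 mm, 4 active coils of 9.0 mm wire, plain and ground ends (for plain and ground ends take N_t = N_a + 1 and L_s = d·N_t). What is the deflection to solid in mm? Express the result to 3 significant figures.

30.7 mm

N_t = 5; L_s = 9.0·5 = 45 mm
δ_solid = L₀ − L_s = 75.7 − 45 = 30.7 mm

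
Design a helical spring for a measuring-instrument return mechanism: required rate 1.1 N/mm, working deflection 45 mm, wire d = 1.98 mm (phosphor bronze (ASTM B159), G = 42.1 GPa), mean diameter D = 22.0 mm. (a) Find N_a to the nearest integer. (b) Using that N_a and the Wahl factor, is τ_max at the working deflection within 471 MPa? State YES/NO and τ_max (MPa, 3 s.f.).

N_a = Gd⁴/(8D³k) = (42.1×10³)(1.98⁴)/(8·22.0³·1.1) = 6.905 → N_a = 7
Actual rate k = Gd⁴/(8D³·7) = 1.0851 N/mm
Working load F = kδ = 1.0851·45 = 48.831 N
C = 22.0/1.98 = 11.1111; K_W = (4C−1)/(4C−4)+0.615/C = 1.1295
τ_max = K_W·8FD/(πd³) = 1.1295·352.42 = 398.07 MPa
τ_max ≤ 471 MPa → acceptable

(a) 7 coils; (b) YES, τ_max = 398 MPa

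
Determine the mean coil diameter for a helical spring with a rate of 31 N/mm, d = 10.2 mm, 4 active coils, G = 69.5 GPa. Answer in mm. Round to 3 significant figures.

D = (Gd⁴/(8N_a·k))^(1/3) = (69.5×10³·10.2⁴/(8·4·31))^(1/3)
  = (758357)^(1/3) = 91.1923 mm

91.2 mm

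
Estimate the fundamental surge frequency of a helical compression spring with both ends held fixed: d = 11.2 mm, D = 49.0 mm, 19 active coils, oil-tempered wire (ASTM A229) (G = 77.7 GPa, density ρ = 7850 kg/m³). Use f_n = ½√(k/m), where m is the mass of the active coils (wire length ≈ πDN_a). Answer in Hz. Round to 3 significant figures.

k = Gd⁴/(8D³N_a) = (77.7×10³)(11.2⁴)/(8·49.0³·19) = 68.369 N/mm = 68369 N/m
Wire length L = πDN_a = π·49.0·19 = 2924.8 mm
m = ρ·(πd²/4)·L = 7850 × 98.52×10⁻⁶ m² × 2.9248 m = 2.262 kg
f_n = ½√(k/m) = 0.5·√(68369/2.262) = 0.5·√(30225) = 86.927 Hz

86.9 Hz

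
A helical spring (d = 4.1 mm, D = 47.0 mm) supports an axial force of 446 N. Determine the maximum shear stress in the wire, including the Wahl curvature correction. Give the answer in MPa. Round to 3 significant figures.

Spring index C = D/d = 47.0/4.1 = 11.4634
K_W = (4C−1)/(4C−4) + 0.615/C = 44.854/41.854 + 0.0536 = 1.1253
τ₀ = 8FD/(πd³) = 8·446·47.0/(π·4.1³) = 167696/216.52 = 774.5 MPa
τ_max = K·τ₀ = 1.1253 × 774.5 = 871.57 MPa

872 MPa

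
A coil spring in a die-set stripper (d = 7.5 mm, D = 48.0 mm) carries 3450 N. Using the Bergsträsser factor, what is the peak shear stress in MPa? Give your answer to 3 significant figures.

Spring index C = D/d = 48.0/7.5 = 6.4000
K_B = (4C+2)/(4C−3) = 27.600/22.600 = 1.2212
τ₀ = 8FD/(πd³) = 8·3450·48.0/(π·7.5³) = 1.3248e+06/1325.4 = 999.58 MPa
τ_max = K·τ₀ = 1.2212 × 999.58 = 1220.7 MPa

1220 MPa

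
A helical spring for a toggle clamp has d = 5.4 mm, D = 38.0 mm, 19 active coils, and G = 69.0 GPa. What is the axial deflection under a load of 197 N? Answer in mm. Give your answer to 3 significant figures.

28.0 mm

k = Gd⁴/(8D³N_a) = (69.0×10³)(5.4⁴)/(8·38.0³·19) = 7.0344 N/mm
δ = F/k = 197 / 7.0344 = 28.005 mm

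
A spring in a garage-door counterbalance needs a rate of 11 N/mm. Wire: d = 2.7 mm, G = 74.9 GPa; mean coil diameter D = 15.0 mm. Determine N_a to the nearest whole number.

N_a = Gd⁴/(8D³k) = (74.9×10³ × 2.7⁴)/(8 × 15.0³ × 11)
    = 3.98049e+06 / 297000 = 13.4 → 13 coils

13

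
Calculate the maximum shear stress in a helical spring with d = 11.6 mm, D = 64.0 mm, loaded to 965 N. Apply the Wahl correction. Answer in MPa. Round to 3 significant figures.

129 MPa

Spring index C = D/d = 64.0/11.6 = 5.5172
K_W = (4C−1)/(4C−4) + 0.615/C = 21.069/18.069 + 0.1115 = 1.2775
τ₀ = 8FD/(πd³) = 8·965·64.0/(π·11.6³) = 494080/4903.7 = 100.76 MPa
τ_max = K·τ₀ = 1.2775 × 100.76 = 128.72 MPa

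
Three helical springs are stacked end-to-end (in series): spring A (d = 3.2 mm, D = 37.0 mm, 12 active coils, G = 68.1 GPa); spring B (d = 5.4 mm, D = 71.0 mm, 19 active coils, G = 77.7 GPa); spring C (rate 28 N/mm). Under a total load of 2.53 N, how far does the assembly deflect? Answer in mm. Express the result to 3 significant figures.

3.90 mm

k_A = Gd⁴/(8D³N_a) = (68.1×10³)(3.2⁴)/(8·37.0³·12) = 1.4685 N/mm
k_B = Gd⁴/(8D³N_a) = (77.7×10³)(5.4⁴)/(8·71.0³·19) = 1.2144 N/mm
Series: 1/k_eq = 1/1.4685 + 1/1.2144 + 1/28 = 1.5401; k_eq = 0.6493 N/mm
δ = F/k_eq = 2.53/0.6493 = 3.8965 mm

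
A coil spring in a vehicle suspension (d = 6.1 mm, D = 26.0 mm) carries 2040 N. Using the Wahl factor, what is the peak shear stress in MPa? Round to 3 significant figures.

818 MPa

Spring index C = D/d = 26.0/6.1 = 4.2623
K_W = (4C−1)/(4C−4) + 0.615/C = 16.049/13.049 + 0.1443 = 1.3742
τ₀ = 8FD/(πd³) = 8·2040·26.0/(π·6.1³) = 424320/713.08 = 595.05 MPa
τ_max = K·τ₀ = 1.3742 × 595.05 = 817.71 MPa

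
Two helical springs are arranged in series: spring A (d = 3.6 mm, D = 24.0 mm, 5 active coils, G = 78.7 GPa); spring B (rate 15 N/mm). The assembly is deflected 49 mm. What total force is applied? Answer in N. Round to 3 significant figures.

452 N

k_A = Gd⁴/(8D³N_a) = (78.7×10³)(3.6⁴)/(8·24.0³·5) = 23.905 N/mm
Series: 1/k_eq = 1/23.905 + 1/15 = 0.1085; k_eq = 9.2167 N/mm
F = k_eq·δ = 9.2167·49 = 451.62 N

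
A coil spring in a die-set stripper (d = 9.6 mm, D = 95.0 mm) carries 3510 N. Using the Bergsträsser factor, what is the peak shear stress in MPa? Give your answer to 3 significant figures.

Spring index C = D/d = 95.0/9.6 = 9.8958
K_B = (4C+2)/(4C−3) = 41.583/36.583 = 1.1367
τ₀ = 8FD/(πd³) = 8·3510·95.0/(π·9.6³) = 2.6676e+06/2779.5 = 959.75 MPa
τ_max = K·τ₀ = 1.1367 × 959.75 = 1090.9 MPa

1090 MPa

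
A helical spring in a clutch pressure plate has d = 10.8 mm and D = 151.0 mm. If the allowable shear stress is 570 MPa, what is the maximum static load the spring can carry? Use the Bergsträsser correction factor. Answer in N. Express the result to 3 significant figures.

C = D/d = 151.0/10.8 = 13.9815
K_B = (4C+2)/(4C−3) = 57.926/52.926 = 1.0945
τ_max = K·8FD/(πd³) → F_max = τ_allow·πd³/(8DK)
F_max = 570·π·10.8³/(8·151.0·1.0945) = 2.2558e+06/1322.1 = 1706.2 N

1710 N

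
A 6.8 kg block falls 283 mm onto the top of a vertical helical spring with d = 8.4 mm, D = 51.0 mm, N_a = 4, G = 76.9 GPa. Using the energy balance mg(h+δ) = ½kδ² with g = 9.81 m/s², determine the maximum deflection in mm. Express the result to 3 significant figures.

21.2 mm

k = Gd⁴/(8D³N_a) = (76.9×10³)(8.4⁴)/(8·51.0³·4) = 90.195 N/mm
W = mg = 6.8 × 9.81 = 66.708 N
½kδ² − Wδ − Wh = 0 → δ = (W + √(W² + 2kWh))/k
δ = (66.708 + √(4450 + 3.40547e+06))/90.195 = (66.708 + 1846.6)/90.195 = 21.213 mm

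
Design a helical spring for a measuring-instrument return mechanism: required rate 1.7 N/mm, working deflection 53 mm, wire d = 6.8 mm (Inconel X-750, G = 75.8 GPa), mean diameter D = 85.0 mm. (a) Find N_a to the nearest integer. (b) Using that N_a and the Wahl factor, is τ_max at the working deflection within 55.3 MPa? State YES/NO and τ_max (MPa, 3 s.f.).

N_a = Gd⁴/(8D³k) = (75.8×10³)(6.8⁴)/(8·85.0³·1.7) = 19.4 → N_a = 19
Actual rate k = Gd⁴/(8D³·19) = 1.7362 N/mm
Working load F = kδ = 1.7362·53 = 92.02 N
C = 85.0/6.8 = 12.5000; K_W = (4C−1)/(4C−4)+0.615/C = 1.1144
τ_max = K_W·8FD/(πd³) = 1.1144·63.345 = 70.593 MPa
τ_max > 55.3 MPa → exceeds allowable

(a) 19 coils; (b) NO, τ_max = 70.6 MPa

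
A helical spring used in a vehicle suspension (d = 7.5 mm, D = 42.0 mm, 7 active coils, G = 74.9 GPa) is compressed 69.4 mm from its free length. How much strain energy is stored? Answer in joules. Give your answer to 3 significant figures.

k = Gd⁴/(8D³N_a) = (74.9×10³)(7.5⁴)/(8·42.0³·7) = 57.12 N/mm
U = ½kδ² = 0.5 × 57.12 × 69.4² = 1.3756e+05 N·mm = 137.56 J

138 J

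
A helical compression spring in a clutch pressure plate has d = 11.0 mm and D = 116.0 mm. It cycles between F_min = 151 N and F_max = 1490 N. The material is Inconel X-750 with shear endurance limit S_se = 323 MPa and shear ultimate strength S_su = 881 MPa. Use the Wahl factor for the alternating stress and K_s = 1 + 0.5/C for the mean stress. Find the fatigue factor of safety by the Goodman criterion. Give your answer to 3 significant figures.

1.35

C = D/d = 116.0/11.0 = 10.5455; K_W = (4C−1)/(4C−4)+0.615/C = 1.1369; K_s = 1+0.5/C = 1.0474
F_a = (F_max−F_min)/2 = 669.5 N; F_m = (F_max+F_min)/2 = 820.5 N
τ_a = K_W·8F_aD/(πd³) = 1.1369 × 148.58 = 168.92 MPa
τ_m = K_s·8F_mD/(πd³) = 1.0474 × 182.1 = 190.73 MPa
Goodman: 1/n_f = τ_a/S_se + τ_m/S_su = 168.92/323 + 190.73/881 = 0.52298 + 0.21649 = 0.73947
n_f = 1/0.73947 = 1.352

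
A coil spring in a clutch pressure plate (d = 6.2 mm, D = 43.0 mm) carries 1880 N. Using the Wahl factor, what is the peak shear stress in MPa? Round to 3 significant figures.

1050 MPa

Spring index C = D/d = 43.0/6.2 = 6.9355
K_W = (4C−1)/(4C−4) + 0.615/C = 26.742/23.742 + 0.0887 = 1.2150
τ₀ = 8FD/(πd³) = 8·1880·43.0/(π·6.2³) = 646720/748.73 = 863.76 MPa
τ_max = K·τ₀ = 1.2150 × 863.76 = 1049.5 MPa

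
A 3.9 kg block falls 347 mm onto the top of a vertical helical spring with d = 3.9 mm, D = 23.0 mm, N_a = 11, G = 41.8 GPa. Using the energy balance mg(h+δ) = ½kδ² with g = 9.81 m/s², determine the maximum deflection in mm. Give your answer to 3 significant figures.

k = Gd⁴/(8D³N_a) = (41.8×10³)(3.9⁴)/(8·23.0³·11) = 9.0317 N/mm
W = mg = 3.9 × 9.81 = 38.259 N
½kδ² − Wδ − Wh = 0 → δ = (W + √(W² + 2kWh))/k
δ = (38.259 + √(1463.8 + 239807))/9.0317 = (38.259 + 491.19)/9.0317 = 58.622 mm

58.6 mm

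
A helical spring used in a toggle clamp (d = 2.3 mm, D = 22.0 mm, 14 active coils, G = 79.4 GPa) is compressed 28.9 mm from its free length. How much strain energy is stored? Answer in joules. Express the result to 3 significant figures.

k = Gd⁴/(8D³N_a) = (79.4×10³)(2.3⁴)/(8·22.0³·14) = 1.8631 N/mm
U = ½kδ² = 0.5 × 1.8631 × 28.9² = 778.06 N·mm = 0.77806 J

0.778 J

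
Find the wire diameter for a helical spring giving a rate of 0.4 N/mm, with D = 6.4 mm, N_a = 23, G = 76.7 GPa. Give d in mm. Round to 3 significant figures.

0.708 mm

d = (8D³N_a·k / G)^(1/4) = (8·6.4³·23·0.4 / (76.7×10³))^0.25
  = (0.25155)^0.25 = 0.7082 mm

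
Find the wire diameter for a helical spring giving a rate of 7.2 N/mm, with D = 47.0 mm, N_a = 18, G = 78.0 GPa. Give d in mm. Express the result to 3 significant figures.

d = (8D³N_a·k / G)^(1/4) = (8·47.0³·18·7.2 / (78.0×10³))^0.25
  = (1380)^0.25 = 6.0950 mm

6.09 mm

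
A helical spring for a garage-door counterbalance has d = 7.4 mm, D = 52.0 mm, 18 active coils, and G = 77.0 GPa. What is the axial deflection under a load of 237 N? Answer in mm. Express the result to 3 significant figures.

k = Gd⁴/(8D³N_a) = (77.0×10³)(7.4⁴)/(8·52.0³·18) = 11.404 N/mm
δ = F/k = 237 / 11.404 = 20.783 mm

20.8 mm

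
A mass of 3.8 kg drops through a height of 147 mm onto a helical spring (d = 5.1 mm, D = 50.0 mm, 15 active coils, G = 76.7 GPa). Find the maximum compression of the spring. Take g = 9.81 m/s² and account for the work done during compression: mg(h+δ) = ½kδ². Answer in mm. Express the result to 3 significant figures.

68.1 mm

k = Gd⁴/(8D³N_a) = (76.7×10³)(5.1⁴)/(8·50.0³·15) = 3.4593 N/mm
W = mg = 3.8 × 9.81 = 37.278 N
½kδ² − Wδ − Wh = 0 → δ = (W + √(W² + 2kWh))/k
δ = (37.278 + √(1389.6 + 37912.7))/3.4593 = (37.278 + 198.25)/3.4593 = 68.085 mm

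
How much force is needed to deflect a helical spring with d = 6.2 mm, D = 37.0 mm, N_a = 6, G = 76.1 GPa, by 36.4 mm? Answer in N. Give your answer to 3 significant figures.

k = Gd⁴/(8D³N_a) = (76.1×10³)(6.2⁴)/(8·37.0³·6) = 46.249 N/mm
F = k·δ = 46.249 × 36.4 = 1683.5 N

1680 N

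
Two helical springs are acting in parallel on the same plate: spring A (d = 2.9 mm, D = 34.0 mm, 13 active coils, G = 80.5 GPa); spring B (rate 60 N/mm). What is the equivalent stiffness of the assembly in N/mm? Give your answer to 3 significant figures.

61.4 N/mm

k_A = Gd⁴/(8D³N_a) = (80.5×10³)(2.9⁴)/(8·34.0³·13) = 1.3929 N/mm
Parallel: k_eq = 1.3929 + 60 = 61.393 N/mm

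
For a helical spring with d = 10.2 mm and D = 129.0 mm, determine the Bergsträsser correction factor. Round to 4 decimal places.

C = D/d = 129.0/10.2 = 12.6471
K_B = (4C+2)/(4C−3) = 52.588/47.588 = 1.1051

1.1051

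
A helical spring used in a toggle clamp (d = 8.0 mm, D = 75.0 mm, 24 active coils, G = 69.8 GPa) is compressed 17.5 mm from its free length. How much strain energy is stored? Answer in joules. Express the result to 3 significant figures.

k = Gd⁴/(8D³N_a) = (69.8×10³)(8.0⁴)/(8·75.0³·24) = 3.5296 N/mm
U = ½kδ² = 0.5 × 3.5296 × 17.5² = 540.48 N·mm = 0.54048 J

0.540 J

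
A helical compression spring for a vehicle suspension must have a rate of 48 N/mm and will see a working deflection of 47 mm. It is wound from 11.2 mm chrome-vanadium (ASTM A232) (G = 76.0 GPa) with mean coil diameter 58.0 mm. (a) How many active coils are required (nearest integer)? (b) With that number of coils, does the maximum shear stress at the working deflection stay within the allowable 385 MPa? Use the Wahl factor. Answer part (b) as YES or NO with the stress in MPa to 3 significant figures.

(a) 16 coils; (b) YES, τ_max = 307 MPa

N_a = Gd⁴/(8D³k) = (76.0×10³)(11.2⁴)/(8·58.0³·48) = 15.96 → N_a = 16
Actual rate k = Gd⁴/(8D³·16) = 47.884 N/mm
Working load F = kδ = 47.884·47 = 2250.6 N
C = 58.0/11.2 = 5.1786; K_W = (4C−1)/(4C−4)+0.615/C = 1.2982
τ_max = K_W·8FD/(πd³) = 1.2982·236.59 = 307.16 MPa
τ_max ≤ 385 MPa → acceptable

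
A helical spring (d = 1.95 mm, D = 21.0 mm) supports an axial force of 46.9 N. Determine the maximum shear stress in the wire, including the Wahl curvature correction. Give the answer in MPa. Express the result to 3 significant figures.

Spring index C = D/d = 21.0/1.95 = 10.7692
K_W = (4C−1)/(4C−4) + 0.615/C = 42.077/39.077 + 0.0571 = 1.1339
τ₀ = 8FD/(πd³) = 8·46.9·21.0/(π·1.95³) = 7879.2/23.295 = 338.24 MPa
τ_max = K·τ₀ = 1.1339 × 338.24 = 383.53 MPa

384 MPa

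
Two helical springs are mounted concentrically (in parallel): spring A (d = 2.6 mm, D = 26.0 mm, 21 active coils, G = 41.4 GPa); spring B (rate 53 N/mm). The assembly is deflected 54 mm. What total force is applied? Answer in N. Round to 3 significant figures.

2900 N

k_A = Gd⁴/(8D³N_a) = (41.4×10³)(2.6⁴)/(8·26.0³·21) = 0.64071 N/mm
Parallel: k_eq = 0.64071 + 53 = 53.641 N/mm
F = k_eq·δ = 53.641·54 = 2896.6 N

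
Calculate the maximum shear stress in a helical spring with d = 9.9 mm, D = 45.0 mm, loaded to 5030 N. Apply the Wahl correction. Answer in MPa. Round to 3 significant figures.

800 MPa

Spring index C = D/d = 45.0/9.9 = 4.5455
K_W = (4C−1)/(4C−4) + 0.615/C = 17.182/14.182 + 0.1353 = 1.3468
τ₀ = 8FD/(πd³) = 8·5030·45.0/(π·9.9³) = 1.8108e+06/3048.3 = 594.04 MPa
τ_max = K·τ₀ = 1.3468 × 594.04 = 800.07 MPa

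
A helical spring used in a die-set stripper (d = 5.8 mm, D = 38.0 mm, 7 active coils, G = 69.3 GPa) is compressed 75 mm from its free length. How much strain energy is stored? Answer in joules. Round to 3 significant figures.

k = Gd⁴/(8D³N_a) = (69.3×10³)(5.8⁴)/(8·38.0³·7) = 25.522 N/mm
U = ½kδ² = 0.5 × 25.522 × 75² = 71779 N·mm = 71.779 J

71.8 J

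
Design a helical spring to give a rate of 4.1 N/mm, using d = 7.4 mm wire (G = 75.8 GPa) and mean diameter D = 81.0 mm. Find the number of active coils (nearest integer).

13

N_a = Gd⁴/(8D³k) = (75.8×10³ × 7.4⁴)/(8 × 81.0³ × 4.1)
    = 2.27298e+08 / 1.74313e+07 = 13.04 → 13 coils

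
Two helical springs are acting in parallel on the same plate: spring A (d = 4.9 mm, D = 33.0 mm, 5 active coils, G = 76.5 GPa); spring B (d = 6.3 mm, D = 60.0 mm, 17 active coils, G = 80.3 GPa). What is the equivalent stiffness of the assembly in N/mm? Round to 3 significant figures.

k_A = Gd⁴/(8D³N_a) = (76.5×10³)(4.9⁴)/(8·33.0³·5) = 30.679 N/mm
k_B = Gd⁴/(8D³N_a) = (80.3×10³)(6.3⁴)/(8·60.0³·17) = 4.3061 N/mm
Parallel: k_eq = 30.679 + 4.3061 = 34.985 N/mm

35.0 N/mm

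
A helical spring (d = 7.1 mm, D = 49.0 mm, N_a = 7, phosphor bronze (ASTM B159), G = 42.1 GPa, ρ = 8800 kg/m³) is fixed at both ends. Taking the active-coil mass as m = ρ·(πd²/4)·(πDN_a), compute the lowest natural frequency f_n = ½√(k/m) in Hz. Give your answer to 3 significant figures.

104 Hz

k = Gd⁴/(8D³N_a) = (42.1×10³)(7.1⁴)/(8·49.0³·7) = 16.238 N/mm = 16238 N/m
Wire length L = πDN_a = π·49.0·7 = 1077.6 mm
m = ρ·(πd²/4)·L = 8800 × 39.592×10⁻⁶ m² × 1.0776 m = 0.37543 kg
f_n = ½√(k/m) = 0.5·√(16238/0.37543) = 0.5·√(43252) = 103.99 Hz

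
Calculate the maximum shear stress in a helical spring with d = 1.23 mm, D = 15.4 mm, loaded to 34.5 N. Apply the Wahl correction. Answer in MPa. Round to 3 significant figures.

810 MPa

Spring index C = D/d = 15.4/1.23 = 12.5203
K_W = (4C−1)/(4C−4) + 0.615/C = 49.081/46.081 + 0.0491 = 1.1142
τ₀ = 8FD/(πd³) = 8·34.5·15.4/(π·1.23³) = 4250.4/5.8461 = 727.05 MPa
τ_max = K·τ₀ = 1.1142 × 727.05 = 810.1 MPa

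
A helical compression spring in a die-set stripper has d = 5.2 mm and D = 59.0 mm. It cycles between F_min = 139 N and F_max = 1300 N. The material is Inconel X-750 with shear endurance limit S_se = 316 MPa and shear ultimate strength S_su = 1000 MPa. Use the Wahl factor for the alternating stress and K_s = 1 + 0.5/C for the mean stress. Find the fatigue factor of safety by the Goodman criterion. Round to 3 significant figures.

C = D/d = 59.0/5.2 = 11.3462; K_W = (4C−1)/(4C−4)+0.615/C = 1.1267; K_s = 1+0.5/C = 1.0441
F_a = (F_max−F_min)/2 = 580.5 N; F_m = (F_max+F_min)/2 = 719.5 N
τ_a = K_W·8F_aD/(πd³) = 1.1267 × 620.28 = 698.86 MPa
τ_m = K_s·8F_mD/(πd³) = 1.0441 × 768.8 = 802.68 MPa
Goodman: 1/n_f = τ_a/S_se + τ_m/S_su = 698.86/316 + 802.68/1000 = 2.21158 + 0.80268 = 3.0143
n_f = 1/3.0143 = 0.3318

0.332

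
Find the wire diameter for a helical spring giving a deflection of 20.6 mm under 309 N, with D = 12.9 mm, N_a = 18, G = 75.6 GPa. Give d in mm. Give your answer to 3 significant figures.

2.80 mm

Required rate k = F/δ = 309/20.6 = 15 N/mm
d = (8D³N_a·k / G)^(1/4) = (8·12.9³·18·15 / (75.6×10³))^0.25
  = (61.334)^0.25 = 2.7985 mm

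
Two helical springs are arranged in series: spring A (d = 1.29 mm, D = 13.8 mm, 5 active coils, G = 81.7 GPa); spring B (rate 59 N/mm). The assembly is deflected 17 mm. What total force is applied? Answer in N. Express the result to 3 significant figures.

k_A = Gd⁴/(8D³N_a) = (81.7×10³)(1.29⁴)/(8·13.8³·5) = 2.1522 N/mm
Series: 1/k_eq = 1/2.1522 + 1/59 = 0.48159; k_eq = 2.0765 N/mm
F = k_eq·δ = 2.0765·17 = 35.3 N

35.3 N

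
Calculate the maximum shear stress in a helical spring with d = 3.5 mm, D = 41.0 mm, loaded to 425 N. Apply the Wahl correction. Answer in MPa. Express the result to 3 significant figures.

Spring index C = D/d = 41.0/3.5 = 11.7143
K_W = (4C−1)/(4C−4) + 0.615/C = 45.857/42.857 + 0.0525 = 1.1225
τ₀ = 8FD/(πd³) = 8·425·41.0/(π·3.5³) = 139400/134.7 = 1034.9 MPa
τ_max = K·τ₀ = 1.1225 × 1034.9 = 1161.7 MPa

1160 MPa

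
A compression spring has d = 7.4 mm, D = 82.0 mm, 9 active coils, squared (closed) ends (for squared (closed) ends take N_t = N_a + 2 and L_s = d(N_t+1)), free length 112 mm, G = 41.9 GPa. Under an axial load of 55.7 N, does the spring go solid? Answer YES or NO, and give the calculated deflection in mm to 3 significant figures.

k = Gd⁴/(8D³N_a) = (41.9×10³)(7.4⁴)/(8·82.0³·9) = 3.1649 N/mm
N_t = 11; L_s = 7.4·12 = 88.8 mm; δ_solid = L₀ − L_s = 112 − 88.8 = 23.2 mm
δ = F/k = 55.7/3.1649 = 17.599 mm
δ < δ_solid → spring does not go solid

NO, δ = 17.6 mm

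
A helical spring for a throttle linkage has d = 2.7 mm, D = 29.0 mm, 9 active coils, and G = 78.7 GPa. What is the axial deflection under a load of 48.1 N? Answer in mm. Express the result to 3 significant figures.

k = Gd⁴/(8D³N_a) = (78.7×10³)(2.7⁴)/(8·29.0³·9) = 2.3818 N/mm
δ = F/k = 48.1 / 2.3818 = 20.195 mm

20.2 mm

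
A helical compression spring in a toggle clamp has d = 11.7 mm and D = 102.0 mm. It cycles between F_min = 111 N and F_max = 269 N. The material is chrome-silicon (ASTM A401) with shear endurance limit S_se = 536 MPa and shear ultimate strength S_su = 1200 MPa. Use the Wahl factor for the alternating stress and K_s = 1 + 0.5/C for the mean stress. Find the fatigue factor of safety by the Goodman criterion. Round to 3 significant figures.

C = D/d = 102.0/11.7 = 8.7179; K_W = (4C−1)/(4C−4)+0.615/C = 1.1677; K_s = 1+0.5/C = 1.0574
F_a = (F_max−F_min)/2 = 79 N; F_m = (F_max+F_min)/2 = 190 N
τ_a = K_W·8F_aD/(πd³) = 1.1677 × 12.812 = 14.961 MPa
τ_m = K_s·8F_mD/(πd³) = 1.0574 × 30.813 = 32.58 MPa
Goodman: 1/n_f = τ_a/S_se + τ_m/S_su = 14.961/536 + 32.58/1200 = 0.02791 + 0.02715 = 0.055062
n_f = 1/0.055062 = 18.16

18.2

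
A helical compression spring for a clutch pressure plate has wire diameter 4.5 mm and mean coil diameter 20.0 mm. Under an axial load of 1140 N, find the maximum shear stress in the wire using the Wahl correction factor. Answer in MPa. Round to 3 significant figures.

Spring index C = D/d = 20.0/4.5 = 4.4444
K_W = (4C−1)/(4C−4) + 0.615/C = 16.778/13.778 + 0.1384 = 1.3561
τ₀ = 8FD/(πd³) = 8·1140·20.0/(π·4.5³) = 182400/286.28 = 637.14 MPa
τ_max = K·τ₀ = 1.3561 × 637.14 = 864.04 MPa

864 MPa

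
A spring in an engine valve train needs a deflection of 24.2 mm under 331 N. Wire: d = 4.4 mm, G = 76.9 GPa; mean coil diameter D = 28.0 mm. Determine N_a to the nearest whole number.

12

Required rate k = F/δ = 331/24.2 = 13.678 N/mm
N_a = Gd⁴/(8D³k) = (76.9×10³ × 4.4⁴)/(8 × 28.0³ × 13.678)
    = 2.88229e+07 / 2.40202e+06 = 12 → 12 coils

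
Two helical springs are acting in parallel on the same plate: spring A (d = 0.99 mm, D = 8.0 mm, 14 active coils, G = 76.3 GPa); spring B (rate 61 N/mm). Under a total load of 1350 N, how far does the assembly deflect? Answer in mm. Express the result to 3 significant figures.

21.7 mm

k_A = Gd⁴/(8D³N_a) = (76.3×10³)(0.99⁴)/(8·8.0³·14) = 1.2781 N/mm
Parallel: k_eq = 1.2781 + 61 = 62.278 N/mm
δ = F/k_eq = 1350/62.278 = 21.677 mm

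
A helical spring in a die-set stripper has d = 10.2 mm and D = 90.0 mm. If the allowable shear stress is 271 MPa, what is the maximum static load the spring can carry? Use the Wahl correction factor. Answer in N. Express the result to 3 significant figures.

1080 N

C = D/d = 90.0/10.2 = 8.8235
K_W = (4C−1)/(4C−4) + 0.615/C = 34.294/31.294 + 0.0697 = 1.1656
τ_max = K·8FD/(πd³) → F_max = τ_allow·πd³/(8DK)
F_max = 271·π·10.2³/(8·90.0·1.1656) = 9.0348e+05/839.21 = 1076.6 N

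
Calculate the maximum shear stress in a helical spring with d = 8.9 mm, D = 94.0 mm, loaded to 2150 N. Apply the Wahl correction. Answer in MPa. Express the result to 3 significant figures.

830 MPa

Spring index C = D/d = 94.0/8.9 = 10.5618
K_W = (4C−1)/(4C−4) + 0.615/C = 41.247/38.247 + 0.0582 = 1.1367
τ₀ = 8FD/(πd³) = 8·2150·94.0/(π·8.9³) = 1.6168e+06/2214.7 = 730.02 MPa
τ_max = K·τ₀ = 1.1367 × 730.02 = 829.79 MPa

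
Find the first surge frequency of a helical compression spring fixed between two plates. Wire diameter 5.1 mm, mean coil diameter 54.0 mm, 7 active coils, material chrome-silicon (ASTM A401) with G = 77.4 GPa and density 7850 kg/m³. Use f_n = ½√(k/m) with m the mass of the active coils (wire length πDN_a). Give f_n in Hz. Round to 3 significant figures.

k = Gd⁴/(8D³N_a) = (77.4×10³)(5.1⁴)/(8·54.0³·7) = 5.9382 N/mm = 5938.2 N/m
Wire length L = πDN_a = π·54.0·7 = 1187.5 mm
m = ρ·(πd²/4)·L = 7850 × 20.428×10⁻⁶ m² × 1.1875 m = 0.19043 kg
f_n = ½√(k/m) = 0.5·√(5938.2/0.19043) = 0.5·√(31182) = 88.293 Hz

88.3 Hz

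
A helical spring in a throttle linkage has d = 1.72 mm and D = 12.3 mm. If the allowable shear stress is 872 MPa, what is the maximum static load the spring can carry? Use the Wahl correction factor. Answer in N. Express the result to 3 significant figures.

C = D/d = 12.3/1.72 = 7.1512
K_W = (4C−1)/(4C−4) + 0.615/C = 27.605/24.605 + 0.0860 = 1.2079
τ_max = K·8FD/(πd³) → F_max = τ_allow·πd³/(8DK)
F_max = 872·π·1.72³/(8·12.3·1.2079) = 13940/118.86 = 117.28 N

117 N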